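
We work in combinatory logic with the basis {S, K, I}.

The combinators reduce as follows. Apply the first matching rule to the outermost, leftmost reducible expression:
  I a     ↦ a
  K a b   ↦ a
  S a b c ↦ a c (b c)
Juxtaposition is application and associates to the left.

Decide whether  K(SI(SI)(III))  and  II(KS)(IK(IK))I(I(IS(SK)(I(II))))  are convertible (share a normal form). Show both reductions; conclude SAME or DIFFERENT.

Term A:
  start: K(SI(SI)(III))
  [1] K(I(III)(SI(III)))
  [2] K(III(SI(III)))
  [3] K(II(SI(III)))
  [4] K(I(SI(III)))
  [5] K(SI(III))
  [6] K(SI(II))
  [7] K(SII)

Term B:
  start: II(KS)(IK(IK))I(I(IS(SK)(I(II))))
  [1] I(KS)(IK(IK))I(I(IS(SK)(I(II))))
  [2] KS(IK(IK))I(I(IS(SK)(I(II))))
  [3] SI(I(IS(SK)(I(II))))
  [4] SI(IS(SK)(I(II)))
  [5] SI(S(SK)(I(II)))
  [6] SI(S(SK)(II))
  [7] SI(S(SK)I)

Answer: DIFFERENT — A ⇓ K(SII), B ⇓ SI(S(SK)I)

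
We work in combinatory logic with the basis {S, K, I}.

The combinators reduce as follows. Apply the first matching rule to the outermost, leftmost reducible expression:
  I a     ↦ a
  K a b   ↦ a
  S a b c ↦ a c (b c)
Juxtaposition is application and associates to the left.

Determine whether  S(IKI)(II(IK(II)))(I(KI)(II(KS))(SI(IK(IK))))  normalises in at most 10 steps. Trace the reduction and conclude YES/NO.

Answer: YES — reaches normal form I in 9 ≤ 10 steps

Reduction:
  start: S(IKI)(II(IK(II)))(I(KI)(II(KS))(SI(IK(IK))))
  →1  IKI(I(KI)(II(KS))(SI(IK(IK))))(II(IK(II))(I(KI)(II(KS))(SI(IK(IK)))))
  →2  KI(I(KI)(II(KS))(SI(IK(IK))))(II(IK(II))(I(KI)(II(KS))(SI(IK(IK)))))
  →3  I(II(IK(II))(I(KI)(II(KS))(SI(IK(IK)))))
  →4  II(IK(II))(I(KI)(II(KS))(SI(IK(IK))))
  →5  I(IK(II))(I(KI)(II(KS))(SI(IK(IK))))
  →6  IK(II)(I(KI)(II(KS))(SI(IK(IK))))
  →7  K(II)(I(KI)(II(KS))(SI(IK(IK))))
  →8  II
  →9  I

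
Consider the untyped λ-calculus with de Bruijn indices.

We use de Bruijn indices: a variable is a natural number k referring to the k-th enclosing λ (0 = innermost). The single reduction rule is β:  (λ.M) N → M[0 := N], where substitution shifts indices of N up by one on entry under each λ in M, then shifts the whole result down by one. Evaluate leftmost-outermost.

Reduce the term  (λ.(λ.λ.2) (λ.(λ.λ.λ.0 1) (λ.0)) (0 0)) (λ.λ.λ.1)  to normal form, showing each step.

Answer: normal form = λ.λ.λ.1  (in 3 steps)

Working:
  start: (λ.(λ.λ.2) (λ.(λ.λ.λ.0 1) (λ.0)) (0 0)) (λ.λ.λ.1)
  step 1: (λ.λ.λ.λ.λ.1) (λ.(λ.λ.λ.0 1) (λ.0)) ((λ.λ.λ.1) (λ.λ.λ.1))
  step 2: (λ.λ.λ.λ.1) ((λ.λ.λ.1) (λ.λ.λ.1))
  step 3: λ.λ.λ.1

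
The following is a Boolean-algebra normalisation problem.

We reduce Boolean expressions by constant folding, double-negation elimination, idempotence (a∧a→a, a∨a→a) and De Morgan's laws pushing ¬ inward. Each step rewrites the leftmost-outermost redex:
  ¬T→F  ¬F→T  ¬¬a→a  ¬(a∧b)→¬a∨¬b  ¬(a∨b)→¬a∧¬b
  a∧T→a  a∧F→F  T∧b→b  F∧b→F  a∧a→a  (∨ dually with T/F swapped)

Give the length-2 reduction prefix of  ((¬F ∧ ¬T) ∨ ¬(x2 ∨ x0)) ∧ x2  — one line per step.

  start: ((¬F ∧ ¬T) ∨ ¬(x2 ∨ x0)) ∧ x2
  →1  ((T ∧ ¬T) ∨ ¬(x2 ∨ x0)) ∧ x2
  →2  (¬T ∨ ¬(x2 ∨ x0)) ∧ x2

Answer: after 2 steps: (¬T ∨ ¬(x2 ∨ x0)) ∧ x2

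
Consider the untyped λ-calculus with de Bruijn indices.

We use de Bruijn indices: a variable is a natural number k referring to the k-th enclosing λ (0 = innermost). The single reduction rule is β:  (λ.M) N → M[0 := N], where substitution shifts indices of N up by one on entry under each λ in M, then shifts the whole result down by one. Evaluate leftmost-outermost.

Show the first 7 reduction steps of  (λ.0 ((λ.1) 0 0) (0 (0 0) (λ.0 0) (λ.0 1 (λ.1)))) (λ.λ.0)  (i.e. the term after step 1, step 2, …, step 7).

  start: (λ.0 ((λ.1) 0 0) (0 (0 0) (λ.0 0) (λ.0 1 (λ.1)))) (λ.λ.0)
  step 1: (λ.λ.0) ((λ.λ.λ.0) (λ.λ.0) (λ.λ.0)) ((λ.λ.0) ((λ.λ.0) (λ.λ.0)) (λ.0 0) (λ.0 (λ.λ.0) (λ.1)))
  step 2: (λ.0) ((λ.λ.0) ((λ.λ.0) (λ.λ.0)) (λ.0 0) (λ.0 (λ.λ.0) (λ.1)))
  step 3: (λ.λ.0) ((λ.λ.0) (λ.λ.0)) (λ.0 0) (λ.0 (λ.λ.0) (λ.1))
  step 4: (λ.0) (λ.0 0) (λ.0 (λ.λ.0) (λ.1))
  step 5: (λ.0 0) (λ.0 (λ.λ.0) (λ.1))
  step 6: (λ.0 (λ.λ.0) (λ.1)) (λ.0 (λ.λ.0) (λ.1))
  step 7: (λ.0 (λ.λ.0) (λ.1)) (λ.λ.0) (λ.λ.0 (λ.λ.0) (λ.1))

Answer: after 7 steps: (λ.0 (λ.λ.0) (λ.1)) (λ.λ.0) (λ.λ.0 (λ.λ.0) (λ.1))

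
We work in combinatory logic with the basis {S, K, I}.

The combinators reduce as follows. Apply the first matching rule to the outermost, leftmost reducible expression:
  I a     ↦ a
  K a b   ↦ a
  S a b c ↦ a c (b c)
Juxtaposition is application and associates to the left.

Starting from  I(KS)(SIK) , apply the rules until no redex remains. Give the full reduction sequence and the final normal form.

Answer: normal form = S  (in 2 steps)

Derivation:
  start: I(KS)(SIK)
  [1] KS(SIK)
  [2] S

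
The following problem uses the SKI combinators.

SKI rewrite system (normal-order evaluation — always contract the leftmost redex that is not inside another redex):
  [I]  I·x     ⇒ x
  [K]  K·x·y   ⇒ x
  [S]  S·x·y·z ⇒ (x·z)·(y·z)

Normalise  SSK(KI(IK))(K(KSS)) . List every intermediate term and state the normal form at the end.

  start: SSK(KI(IK))(K(KSS))
  step 1: S(KI(IK))(K(KI(IK)))(K(KSS))
  step 2: KI(IK)(K(KSS))(K(KI(IK))(K(KSS)))
  step 3: I(K(KSS))(K(KI(IK))(K(KSS)))
  step 4: K(KSS)(K(KI(IK))(K(KSS)))
  step 5: KSS
  step 6: S

Answer: normal form = S  (in 6 steps)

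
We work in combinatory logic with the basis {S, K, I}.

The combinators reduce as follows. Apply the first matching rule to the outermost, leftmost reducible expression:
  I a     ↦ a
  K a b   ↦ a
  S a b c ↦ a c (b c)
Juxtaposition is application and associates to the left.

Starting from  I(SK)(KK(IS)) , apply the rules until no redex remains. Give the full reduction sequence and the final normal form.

Answer: normal form = SKK  (in 2 steps)

Working:
  start: I(SK)(KK(IS))
  step 1: SK(KK(IS))
  step 2: SKK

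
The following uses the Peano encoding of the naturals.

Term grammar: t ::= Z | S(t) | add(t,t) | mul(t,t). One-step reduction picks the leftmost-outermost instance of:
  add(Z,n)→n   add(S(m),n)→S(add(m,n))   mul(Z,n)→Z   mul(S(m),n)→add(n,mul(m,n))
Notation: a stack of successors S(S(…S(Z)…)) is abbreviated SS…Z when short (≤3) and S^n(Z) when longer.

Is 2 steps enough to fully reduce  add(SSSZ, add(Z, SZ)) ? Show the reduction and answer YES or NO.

  start: add(SSSZ, add(Z, SZ))
  step 1: S(add(SSZ, add(Z, SZ)))
  step 2: S(S(add(SZ, add(Z, SZ))))

Answer: NO — after 2 steps the term is S(S(add(SZ, add(Z, SZ)))), not yet normal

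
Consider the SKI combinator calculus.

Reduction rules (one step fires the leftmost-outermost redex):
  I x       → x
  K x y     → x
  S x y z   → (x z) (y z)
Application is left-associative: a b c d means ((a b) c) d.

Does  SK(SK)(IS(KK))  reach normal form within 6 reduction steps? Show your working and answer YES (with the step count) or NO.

Answer: YES — reaches normal form S(KK) in 3 ≤ 6 steps

Working:
  start: SK(SK)(IS(KK))
  →1  K(IS(KK))(SK(IS(KK)))
  →2  IS(KK)
  →3  S(KK)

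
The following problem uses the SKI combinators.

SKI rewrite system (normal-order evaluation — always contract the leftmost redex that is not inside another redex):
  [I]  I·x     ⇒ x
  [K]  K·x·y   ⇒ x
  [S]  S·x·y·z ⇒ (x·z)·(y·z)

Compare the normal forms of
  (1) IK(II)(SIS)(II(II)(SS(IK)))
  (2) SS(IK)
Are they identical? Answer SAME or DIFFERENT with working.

Answer: SAME — A ⇓ SSK, B ⇓ SSK

Derivation:
Term A:
  start: IK(II)(SIS)(II(II)(SS(IK)))
  [1] K(II)(SIS)(II(II)(SS(IK)))
  [2] II(II(II)(SS(IK)))
  [3] I(II(II)(SS(IK)))
  [4] II(II)(SS(IK))
  [5] I(II)(SS(IK))
  [6] II(SS(IK))
  [7] I(SS(IK))
  [8] SS(IK)
  [9] SSK

Term B:
  start: SS(IK)
  [1] SSK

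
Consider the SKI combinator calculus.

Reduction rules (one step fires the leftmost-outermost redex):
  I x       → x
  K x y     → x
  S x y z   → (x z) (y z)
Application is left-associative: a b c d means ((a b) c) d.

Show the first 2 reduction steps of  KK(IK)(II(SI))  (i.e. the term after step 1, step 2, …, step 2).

Answer: after 2 steps: K(I(SI))

Working:
  start: KK(IK)(II(SI))
  [1] K(II(SI))
  [2] K(I(SI))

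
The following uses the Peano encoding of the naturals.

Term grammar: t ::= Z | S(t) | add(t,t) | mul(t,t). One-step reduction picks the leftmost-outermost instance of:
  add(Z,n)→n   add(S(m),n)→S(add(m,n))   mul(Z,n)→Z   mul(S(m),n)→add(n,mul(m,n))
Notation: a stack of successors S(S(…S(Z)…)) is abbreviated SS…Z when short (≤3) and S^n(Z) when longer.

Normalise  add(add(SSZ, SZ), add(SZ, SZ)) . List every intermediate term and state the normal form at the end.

  start: add(add(SSZ, SZ), add(SZ, SZ))
  [1] add(S(add(SZ, SZ)), add(SZ, SZ))
  [2] S(add(add(SZ, SZ), add(SZ, SZ)))
  [3] S(add(S(add(Z, SZ)), add(SZ, SZ)))
  [4] S(S(add(add(Z, SZ), add(SZ, SZ))))
  [5] S(S(add(SZ, add(SZ, SZ))))
  [6] S(S(S(add(Z, add(SZ, SZ)))))
  [7] S(S(S(add(SZ, SZ))))
  [8] S(S(S(S(add(Z, SZ)))))
  [9] S^5(Z)

Answer: normal form = S^5(Z)  (in 9 steps)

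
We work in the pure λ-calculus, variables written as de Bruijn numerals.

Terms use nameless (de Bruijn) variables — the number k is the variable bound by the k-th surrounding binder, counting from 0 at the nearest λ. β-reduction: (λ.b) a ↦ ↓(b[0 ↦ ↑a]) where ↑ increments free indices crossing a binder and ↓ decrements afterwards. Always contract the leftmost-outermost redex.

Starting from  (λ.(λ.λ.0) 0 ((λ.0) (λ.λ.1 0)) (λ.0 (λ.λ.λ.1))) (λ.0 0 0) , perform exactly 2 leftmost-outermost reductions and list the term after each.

Answer: after 2 steps: (λ.0) ((λ.0) (λ.λ.1 0)) (λ.0 (λ.λ.λ.1))

Working:
  start: (λ.(λ.λ.0) 0 ((λ.0) (λ.λ.1 0)) (λ.0 (λ.λ.λ.1))) (λ.0 0 0)
  step 1: (λ.λ.0) (λ.0 0 0) ((λ.0) (λ.λ.1 0)) (λ.0 (λ.λ.λ.1))
  step 2: (λ.0) ((λ.0) (λ.λ.1 0)) (λ.0 (λ.λ.λ.1))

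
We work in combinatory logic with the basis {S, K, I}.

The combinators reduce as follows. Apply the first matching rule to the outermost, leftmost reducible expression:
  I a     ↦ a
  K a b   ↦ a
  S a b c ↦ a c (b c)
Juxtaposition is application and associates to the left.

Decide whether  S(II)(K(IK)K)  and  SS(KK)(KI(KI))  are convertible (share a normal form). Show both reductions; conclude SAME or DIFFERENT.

Answer: SAME — A ⇓ SIK, B ⇓ SIK

Derivation:
Term A:
  start: S(II)(K(IK)K)
  →1  SI(K(IK)K)
  →2  SI(IK)
  →3  SIK

Term B:
  start: SS(KK)(KI(KI))
  →1  S(KI(KI))(KK(KI(KI)))
  →2  SI(KK(KI(KI)))
  →3  SIK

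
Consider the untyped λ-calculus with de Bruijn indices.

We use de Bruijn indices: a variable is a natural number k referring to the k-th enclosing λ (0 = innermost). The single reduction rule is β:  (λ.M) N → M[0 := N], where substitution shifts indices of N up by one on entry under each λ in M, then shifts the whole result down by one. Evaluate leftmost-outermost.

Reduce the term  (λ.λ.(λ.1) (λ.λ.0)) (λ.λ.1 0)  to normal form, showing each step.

Answer: normal form = λ.0  (in 2 steps)

Derivation:
  start: (λ.λ.(λ.1) (λ.λ.0)) (λ.λ.1 0)
  step 1: λ.(λ.1) (λ.λ.0)
  step 2: λ.0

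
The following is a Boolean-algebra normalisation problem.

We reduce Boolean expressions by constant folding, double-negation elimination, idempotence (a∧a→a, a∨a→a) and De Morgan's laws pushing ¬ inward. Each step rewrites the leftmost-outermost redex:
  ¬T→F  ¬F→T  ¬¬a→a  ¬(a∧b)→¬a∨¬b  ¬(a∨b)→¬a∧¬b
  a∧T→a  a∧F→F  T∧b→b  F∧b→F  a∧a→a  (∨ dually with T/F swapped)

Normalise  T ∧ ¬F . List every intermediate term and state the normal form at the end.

Answer: normal form = T  (in 2 steps)

Reduction:
  start: T ∧ ¬F
  [1] ¬F
  [2] T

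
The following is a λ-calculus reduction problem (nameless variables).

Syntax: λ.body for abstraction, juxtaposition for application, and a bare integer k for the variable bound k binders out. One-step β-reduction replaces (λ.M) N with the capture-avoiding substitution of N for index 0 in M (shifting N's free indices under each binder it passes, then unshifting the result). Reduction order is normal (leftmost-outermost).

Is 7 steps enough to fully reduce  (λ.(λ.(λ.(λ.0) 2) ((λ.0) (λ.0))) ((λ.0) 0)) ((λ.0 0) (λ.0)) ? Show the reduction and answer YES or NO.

  start: (λ.(λ.(λ.(λ.0) 2) ((λ.0) (λ.0))) ((λ.0) 0)) ((λ.0 0) (λ.0))
  →1  (λ.(λ.(λ.0) ((λ.0 0) (λ.0))) ((λ.0) (λ.0))) ((λ.0) ((λ.0 0) (λ.0)))
  →2  (λ.(λ.0) ((λ.0 0) (λ.0))) ((λ.0) (λ.0))
  →3  (λ.0) ((λ.0 0) (λ.0))
  →4  (λ.0 0) (λ.0)
  →5  (λ.0) (λ.0)
  →6  λ.0

Answer: YES — reaches normal form λ.0 in 6 ≤ 7 steps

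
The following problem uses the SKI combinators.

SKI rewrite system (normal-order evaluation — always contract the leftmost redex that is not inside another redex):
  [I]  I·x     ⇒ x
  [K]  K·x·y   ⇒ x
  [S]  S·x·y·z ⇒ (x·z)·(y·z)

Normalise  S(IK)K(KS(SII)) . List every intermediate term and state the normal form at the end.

Answer: normal form = S  (in 4 steps)

Working:
  start: S(IK)K(KS(SII))
  [1] IK(KS(SII))(K(KS(SII)))
  [2] K(KS(SII))(K(KS(SII)))
  [3] KS(SII)
  [4] S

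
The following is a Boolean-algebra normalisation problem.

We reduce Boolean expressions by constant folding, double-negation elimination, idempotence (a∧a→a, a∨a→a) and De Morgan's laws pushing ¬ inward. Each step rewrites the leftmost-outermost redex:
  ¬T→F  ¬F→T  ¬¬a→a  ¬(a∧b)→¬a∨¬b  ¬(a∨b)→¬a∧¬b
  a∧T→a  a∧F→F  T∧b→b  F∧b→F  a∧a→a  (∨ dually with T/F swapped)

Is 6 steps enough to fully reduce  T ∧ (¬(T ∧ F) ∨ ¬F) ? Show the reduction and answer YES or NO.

Answer: YES — reaches normal form T in 6 ≤ 6 steps

Working:
  start: T ∧ (¬(T ∧ F) ∨ ¬F)
  [1] ¬(T ∧ F) ∨ ¬F
  [2] (¬T ∨ ¬F) ∨ ¬F
  [3] (F ∨ ¬F) ∨ ¬F
  [4] ¬F ∨ ¬F
  [5] ¬F
  [6] T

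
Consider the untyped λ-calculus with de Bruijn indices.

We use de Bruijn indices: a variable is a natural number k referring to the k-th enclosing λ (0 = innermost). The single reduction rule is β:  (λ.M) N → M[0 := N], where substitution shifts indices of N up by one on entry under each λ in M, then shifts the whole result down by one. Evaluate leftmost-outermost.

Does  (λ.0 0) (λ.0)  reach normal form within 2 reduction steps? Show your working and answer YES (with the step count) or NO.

  start: (λ.0 0) (λ.0)
  step 1: (λ.0) (λ.0)
  step 2: λ.0

Answer: YES — reaches normal form λ.0 in 2 ≤ 2 steps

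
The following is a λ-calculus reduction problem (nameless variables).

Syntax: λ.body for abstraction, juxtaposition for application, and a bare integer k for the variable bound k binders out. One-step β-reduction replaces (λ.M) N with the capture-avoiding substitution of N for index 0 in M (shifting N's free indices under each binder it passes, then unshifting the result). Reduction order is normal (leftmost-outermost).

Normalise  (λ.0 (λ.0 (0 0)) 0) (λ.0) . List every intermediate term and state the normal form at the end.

Answer: normal form = λ.0  (in 5 steps)

Working:
  start: (λ.0 (λ.0 (0 0)) 0) (λ.0)
  step 1: (λ.0) (λ.0 (0 0)) (λ.0)
  step 2: (λ.0 (0 0)) (λ.0)
  step 3: (λ.0) ((λ.0) (λ.0))
  step 4: (λ.0) (λ.0)
  step 5: λ.0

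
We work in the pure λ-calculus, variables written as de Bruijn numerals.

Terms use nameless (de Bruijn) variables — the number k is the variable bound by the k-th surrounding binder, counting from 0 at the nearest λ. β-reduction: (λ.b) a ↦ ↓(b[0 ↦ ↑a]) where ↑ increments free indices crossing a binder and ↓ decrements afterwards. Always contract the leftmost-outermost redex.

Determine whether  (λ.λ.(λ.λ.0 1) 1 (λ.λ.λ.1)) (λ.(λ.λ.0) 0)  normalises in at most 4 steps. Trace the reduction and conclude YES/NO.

Answer: YES — reaches normal form λ.λ.λ.1 in 4 ≤ 4 steps

Working:
  start: (λ.λ.(λ.λ.0 1) 1 (λ.λ.λ.1)) (λ.(λ.λ.0) 0)
  →1  λ.(λ.λ.0 1) (λ.(λ.λ.0) 0) (λ.λ.λ.1)
  →2  λ.(λ.0 (λ.(λ.λ.0) 0)) (λ.λ.λ.1)
  →3  λ.(λ.λ.λ.1) (λ.(λ.λ.0) 0)
  →4  λ.λ.λ.1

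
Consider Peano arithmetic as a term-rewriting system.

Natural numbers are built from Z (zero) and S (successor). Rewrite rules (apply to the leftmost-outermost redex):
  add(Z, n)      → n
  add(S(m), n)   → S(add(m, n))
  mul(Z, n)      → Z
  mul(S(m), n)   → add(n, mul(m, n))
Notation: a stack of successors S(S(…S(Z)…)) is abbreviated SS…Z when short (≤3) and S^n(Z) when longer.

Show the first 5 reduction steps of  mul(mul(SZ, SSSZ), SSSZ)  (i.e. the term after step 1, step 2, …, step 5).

Answer: after 5 steps: S(S(add(SZ, mul(add(SSZ, mul(Z, SSSZ)), SSSZ))))

Reduction:
  start: mul(mul(SZ, SSSZ), SSSZ)
  →1  mul(add(SSSZ, mul(Z, SSSZ)), SSSZ)
  →2  mul(S(add(SSZ, mul(Z, SSSZ))), SSSZ)
  →3  add(SSSZ, mul(add(SSZ, mul(Z, SSSZ)), SSSZ))
  →4  S(add(SSZ, mul(add(SSZ, mul(Z, SSSZ)), SSSZ)))
  →5  S(S(add(SZ, mul(add(SSZ, mul(Z, SSSZ)), SSSZ))))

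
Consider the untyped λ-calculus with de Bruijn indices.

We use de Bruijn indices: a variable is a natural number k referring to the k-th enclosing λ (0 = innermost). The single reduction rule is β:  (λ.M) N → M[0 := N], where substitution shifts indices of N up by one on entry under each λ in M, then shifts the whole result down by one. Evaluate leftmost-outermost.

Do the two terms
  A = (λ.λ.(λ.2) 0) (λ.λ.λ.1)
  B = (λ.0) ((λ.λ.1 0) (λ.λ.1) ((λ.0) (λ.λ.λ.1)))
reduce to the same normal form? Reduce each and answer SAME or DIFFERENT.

Answer: SAME — A ⇓ λ.λ.λ.λ.1, B ⇓ λ.λ.λ.λ.1

Working:
Term A:
  start: (λ.λ.(λ.2) 0) (λ.λ.λ.1)
  step 1: λ.(λ.λ.λ.λ.1) 0
  step 2: λ.λ.λ.λ.1

Term B:
  start: (λ.0) ((λ.λ.1 0) (λ.λ.1) ((λ.0) (λ.λ.λ.1)))
  step 1: (λ.λ.1 0) (λ.λ.1) ((λ.0) (λ.λ.λ.1))
  step 2: (λ.(λ.λ.1) 0) ((λ.0) (λ.λ.λ.1))
  step 3: (λ.λ.1) ((λ.0) (λ.λ.λ.1))
  step 4: λ.(λ.0) (λ.λ.λ.1)
  step 5: λ.λ.λ.λ.1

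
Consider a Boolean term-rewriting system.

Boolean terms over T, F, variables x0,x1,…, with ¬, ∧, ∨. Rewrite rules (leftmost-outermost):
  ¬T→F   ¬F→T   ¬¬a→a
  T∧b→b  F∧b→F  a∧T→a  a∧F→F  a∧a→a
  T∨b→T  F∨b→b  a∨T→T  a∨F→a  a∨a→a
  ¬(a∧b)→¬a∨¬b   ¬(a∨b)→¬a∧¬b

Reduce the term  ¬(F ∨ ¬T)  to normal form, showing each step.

  start: ¬(F ∨ ¬T)
  [1] ¬F ∧ ¬¬T
  [2] T ∧ ¬¬T
  [3] ¬¬T
  [4] T

Answer: normal form = T  (in 4 steps)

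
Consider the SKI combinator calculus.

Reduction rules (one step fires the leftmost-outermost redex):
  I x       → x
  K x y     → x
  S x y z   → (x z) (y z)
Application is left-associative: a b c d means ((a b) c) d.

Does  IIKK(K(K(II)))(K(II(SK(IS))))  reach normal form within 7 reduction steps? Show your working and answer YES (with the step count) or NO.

Answer: YES — reaches normal form K(K(SKS)) in 6 ≤ 7 steps

Working:
  start: IIKK(K(K(II)))(K(II(SK(IS))))
  →1  IKK(K(K(II)))(K(II(SK(IS))))
  →2  KK(K(K(II)))(K(II(SK(IS))))
  →3  K(K(II(SK(IS))))
  →4  K(K(I(SK(IS))))
  →5  K(K(SK(IS)))
  →6  K(K(SKS))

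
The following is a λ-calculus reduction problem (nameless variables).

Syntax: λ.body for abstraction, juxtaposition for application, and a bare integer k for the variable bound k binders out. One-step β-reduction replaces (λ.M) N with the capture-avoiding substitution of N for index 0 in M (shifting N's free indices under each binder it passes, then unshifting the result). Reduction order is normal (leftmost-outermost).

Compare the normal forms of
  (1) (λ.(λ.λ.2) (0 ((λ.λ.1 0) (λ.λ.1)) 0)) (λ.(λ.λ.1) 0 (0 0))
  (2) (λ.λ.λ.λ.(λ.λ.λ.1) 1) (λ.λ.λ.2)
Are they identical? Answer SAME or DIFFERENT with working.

Term A:
  start: (λ.(λ.λ.2) (0 ((λ.λ.1 0) (λ.λ.1)) 0)) (λ.(λ.λ.1) 0 (0 0))
  step 1: (λ.λ.λ.(λ.λ.1) 0 (0 0)) ((λ.(λ.λ.1) 0 (0 0)) ((λ.λ.1 0) (λ.λ.1)) (λ.(λ.λ.1) 0 (0 0)))
  step 2: λ.λ.(λ.λ.1) 0 (0 0)
  step 3: λ.λ.(λ.1) (0 0)
  step 4: λ.λ.0

Term B:
  start: (λ.λ.λ.λ.(λ.λ.λ.1) 1) (λ.λ.λ.2)
  step 1: λ.λ.λ.(λ.λ.λ.1) 1
  step 2: λ.λ.λ.λ.λ.1

Answer: DIFFERENT — A ⇓ λ.λ.0, B ⇓ λ.λ.λ.λ.λ.1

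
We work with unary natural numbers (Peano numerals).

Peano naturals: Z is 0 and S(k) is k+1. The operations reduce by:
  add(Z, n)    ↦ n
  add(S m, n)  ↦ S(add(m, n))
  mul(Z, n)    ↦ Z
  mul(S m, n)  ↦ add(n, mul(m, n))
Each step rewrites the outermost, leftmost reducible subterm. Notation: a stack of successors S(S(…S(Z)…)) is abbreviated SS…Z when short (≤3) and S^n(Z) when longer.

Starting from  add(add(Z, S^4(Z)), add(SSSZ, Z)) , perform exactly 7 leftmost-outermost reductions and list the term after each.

Answer: after 7 steps: S(S(S(S(S(add(SSZ, Z))))))

Working:
  start: add(add(Z, S^4(Z)), add(SSSZ, Z))
  →1  add(S^4(Z), add(SSSZ, Z))
  →2  S(add(SSSZ, add(SSSZ, Z)))
  →3  S(S(add(SSZ, add(SSSZ, Z))))
  →4  S(S(S(add(SZ, add(SSSZ, Z)))))
  →5  S(S(S(S(add(Z, add(SSSZ, Z))))))
  →6  S(S(S(S(add(SSSZ, Z)))))
  →7  S(S(S(S(S(add(SSZ, Z))))))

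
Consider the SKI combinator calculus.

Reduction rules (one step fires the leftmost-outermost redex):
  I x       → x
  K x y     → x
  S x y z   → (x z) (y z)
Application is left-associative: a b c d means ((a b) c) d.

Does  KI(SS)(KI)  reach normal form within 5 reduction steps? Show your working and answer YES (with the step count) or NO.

Answer: YES — reaches normal form KI in 2 ≤ 5 steps

Derivation:
  start: KI(SS)(KI)
  [1] I(KI)
  [2] KI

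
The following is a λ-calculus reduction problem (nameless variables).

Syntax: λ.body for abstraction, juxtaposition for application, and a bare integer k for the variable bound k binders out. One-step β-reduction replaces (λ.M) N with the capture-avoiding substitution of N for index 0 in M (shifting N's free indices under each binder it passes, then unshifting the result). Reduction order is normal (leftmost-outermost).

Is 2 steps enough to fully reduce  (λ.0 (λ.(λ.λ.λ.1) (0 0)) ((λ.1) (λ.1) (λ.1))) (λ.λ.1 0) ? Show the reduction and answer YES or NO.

  start: (λ.0 (λ.(λ.λ.λ.1) (0 0)) ((λ.1) (λ.1) (λ.1))) (λ.λ.1 0)
  [1] (λ.λ.1 0) (λ.(λ.λ.λ.1) (0 0)) ((λ.λ.λ.1 0) (λ.λ.λ.1 0) (λ.λ.λ.1 0))
  [2] (λ.(λ.(λ.λ.λ.1) (0 0)) 0) ((λ.λ.λ.1 0) (λ.λ.λ.1 0) (λ.λ.λ.1 0))

Answer: NO — after 2 steps the term is (λ.(λ.(λ.λ.λ.1) (0 0)) 0) ((λ.λ.λ.1 0) (λ.λ.λ.1 0) (λ.λ.λ.1 0)), not yet normal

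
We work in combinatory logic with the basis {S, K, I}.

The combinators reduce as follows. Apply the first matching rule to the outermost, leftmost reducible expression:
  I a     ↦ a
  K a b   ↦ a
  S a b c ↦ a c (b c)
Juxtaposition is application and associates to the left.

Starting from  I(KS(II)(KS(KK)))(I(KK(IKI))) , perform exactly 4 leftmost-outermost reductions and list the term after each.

Answer: after 4 steps: SS(KK(IKI))

Derivation:
  start: I(KS(II)(KS(KK)))(I(KK(IKI)))
  [1] KS(II)(KS(KK))(I(KK(IKI)))
  [2] S(KS(KK))(I(KK(IKI)))
  [3] SS(I(KK(IKI)))
  [4] SS(KK(IKI))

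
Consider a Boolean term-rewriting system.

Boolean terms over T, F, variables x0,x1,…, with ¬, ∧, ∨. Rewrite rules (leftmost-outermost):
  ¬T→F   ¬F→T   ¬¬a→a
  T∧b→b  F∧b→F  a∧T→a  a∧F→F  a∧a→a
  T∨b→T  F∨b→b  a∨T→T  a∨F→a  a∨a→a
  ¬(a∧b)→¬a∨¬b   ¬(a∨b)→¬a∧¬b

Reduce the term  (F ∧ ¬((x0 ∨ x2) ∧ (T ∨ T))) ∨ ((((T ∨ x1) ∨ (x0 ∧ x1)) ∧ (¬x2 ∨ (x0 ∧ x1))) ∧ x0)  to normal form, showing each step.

  start: (F ∧ ¬((x0 ∨ x2) ∧ (T ∨ T))) ∨ ((((T ∨ x1) ∨ (x0 ∧ x1)) ∧ (¬x2 ∨ (x0 ∧ x1))) ∧ x0)
  →1  F ∨ ((((T ∨ x1) ∨ (x0 ∧ x1)) ∧ (¬x2 ∨ (x0 ∧ x1))) ∧ x0)
  →2  (((T ∨ x1) ∨ (x0 ∧ x1)) ∧ (¬x2 ∨ (x0 ∧ x1))) ∧ x0
  →3  ((T ∨ (x0 ∧ x1)) ∧ (¬x2 ∨ (x0 ∧ x1))) ∧ x0
  →4  (T ∧ (¬x2 ∨ (x0 ∧ x1))) ∧ x0
  →5  (¬x2 ∨ (x0 ∧ x1)) ∧ x0

Answer: normal form = (¬x2 ∨ (x0 ∧ x1)) ∧ x0  (in 5 steps)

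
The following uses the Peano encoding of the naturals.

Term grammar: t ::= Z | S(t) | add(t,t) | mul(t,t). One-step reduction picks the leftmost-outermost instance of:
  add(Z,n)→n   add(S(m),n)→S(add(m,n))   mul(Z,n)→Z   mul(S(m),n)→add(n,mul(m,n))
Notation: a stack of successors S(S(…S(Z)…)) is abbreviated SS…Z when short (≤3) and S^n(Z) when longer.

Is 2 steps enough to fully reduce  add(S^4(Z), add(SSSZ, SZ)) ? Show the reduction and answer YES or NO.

  start: add(S^4(Z), add(SSSZ, SZ))
  step 1: S(add(SSSZ, add(SSSZ, SZ)))
  step 2: S(S(add(SSZ, add(SSSZ, SZ))))

Answer: NO — after 2 steps the term is S(S(add(SSZ, add(SSSZ, SZ)))), not yet normal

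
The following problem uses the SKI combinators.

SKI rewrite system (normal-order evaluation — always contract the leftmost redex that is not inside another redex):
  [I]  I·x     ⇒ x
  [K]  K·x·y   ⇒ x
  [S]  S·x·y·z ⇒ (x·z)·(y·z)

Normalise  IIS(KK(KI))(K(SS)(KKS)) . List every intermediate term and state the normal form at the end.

Answer: normal form = SK(SS)  (in 4 steps)

Derivation:
  start: IIS(KK(KI))(K(SS)(KKS))
  →1  IS(KK(KI))(K(SS)(KKS))
  →2  S(KK(KI))(K(SS)(KKS))
  →3  SK(K(SS)(KKS))
  →4  SK(SS)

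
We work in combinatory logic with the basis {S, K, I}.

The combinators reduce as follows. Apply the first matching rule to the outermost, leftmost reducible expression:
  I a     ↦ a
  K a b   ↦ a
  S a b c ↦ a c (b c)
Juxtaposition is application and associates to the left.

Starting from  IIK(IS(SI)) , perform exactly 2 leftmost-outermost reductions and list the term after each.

  start: IIK(IS(SI))
  step 1: IK(IS(SI))
  step 2: K(IS(SI))

Answer: after 2 steps: K(IS(SI))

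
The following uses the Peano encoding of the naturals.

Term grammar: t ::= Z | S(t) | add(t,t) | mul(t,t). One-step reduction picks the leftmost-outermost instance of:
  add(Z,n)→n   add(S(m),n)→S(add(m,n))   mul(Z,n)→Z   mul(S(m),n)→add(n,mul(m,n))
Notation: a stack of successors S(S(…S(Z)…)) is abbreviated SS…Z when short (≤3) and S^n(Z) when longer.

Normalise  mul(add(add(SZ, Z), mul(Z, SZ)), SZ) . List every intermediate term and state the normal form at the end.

Answer: normal form = SZ  (in 9 steps)

Working:
  start: mul(add(add(SZ, Z), mul(Z, SZ)), SZ)
  [1] mul(add(S(add(Z, Z)), mul(Z, SZ)), SZ)
  [2] mul(S(add(add(Z, Z), mul(Z, SZ))), SZ)
  [3] add(SZ, mul(add(add(Z, Z), mul(Z, SZ)), SZ))
  [4] S(add(Z, mul(add(add(Z, Z), mul(Z, SZ)), SZ)))
  [5] S(mul(add(add(Z, Z), mul(Z, SZ)), SZ))
  [6] S(mul(add(Z, mul(Z, SZ)), SZ))
  [7] S(mul(mul(Z, SZ), SZ))
  [8] S(mul(Z, SZ))
  [9] SZ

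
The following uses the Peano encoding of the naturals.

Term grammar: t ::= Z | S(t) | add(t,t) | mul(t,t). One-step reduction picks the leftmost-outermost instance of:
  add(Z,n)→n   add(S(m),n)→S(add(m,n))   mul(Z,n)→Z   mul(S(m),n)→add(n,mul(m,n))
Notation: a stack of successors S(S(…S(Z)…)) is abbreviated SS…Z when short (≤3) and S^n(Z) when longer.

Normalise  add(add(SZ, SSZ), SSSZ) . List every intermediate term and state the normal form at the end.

  start: add(add(SZ, SSZ), SSSZ)
  [1] add(S(add(Z, SSZ)), SSSZ)
  [2] S(add(add(Z, SSZ), SSSZ))
  [3] S(add(SSZ, SSSZ))
  [4] S(S(add(SZ, SSSZ)))
  [5] S(S(S(add(Z, SSSZ))))
  [6] S^6(Z)

Answer: normal form = S^6(Z)  (in 6 steps)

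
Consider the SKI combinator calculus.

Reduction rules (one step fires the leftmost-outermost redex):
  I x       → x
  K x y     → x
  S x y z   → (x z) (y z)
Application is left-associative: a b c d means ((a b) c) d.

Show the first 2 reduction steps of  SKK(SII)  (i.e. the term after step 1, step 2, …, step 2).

  start: SKK(SII)
  →1  K(SII)(K(SII))
  →2  SII

Answer: after 2 steps: SII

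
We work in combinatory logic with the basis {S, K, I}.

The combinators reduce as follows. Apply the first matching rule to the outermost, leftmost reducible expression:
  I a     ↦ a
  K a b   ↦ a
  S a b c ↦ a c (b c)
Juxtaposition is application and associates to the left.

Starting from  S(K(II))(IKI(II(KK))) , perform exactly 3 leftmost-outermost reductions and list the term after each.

  start: S(K(II))(IKI(II(KK)))
  [1] S(KI)(IKI(II(KK)))
  [2] S(KI)(KI(II(KK)))
  [3] S(KI)I

Answer: after 3 steps: S(KI)I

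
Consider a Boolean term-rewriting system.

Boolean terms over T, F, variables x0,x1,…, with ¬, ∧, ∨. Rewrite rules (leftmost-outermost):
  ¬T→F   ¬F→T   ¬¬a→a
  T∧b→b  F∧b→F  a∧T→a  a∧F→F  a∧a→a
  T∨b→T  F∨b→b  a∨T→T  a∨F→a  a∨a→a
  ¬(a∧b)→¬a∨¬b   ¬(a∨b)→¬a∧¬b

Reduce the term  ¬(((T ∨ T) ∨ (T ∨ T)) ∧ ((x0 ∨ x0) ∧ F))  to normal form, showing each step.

Answer: normal form = T  (in 12 steps)

Reduction:
  start: ¬(((T ∨ T) ∨ (T ∨ T)) ∧ ((x0 ∨ x0) ∧ F))
  step 1: ¬((T ∨ T) ∨ (T ∨ T)) ∨ ¬((x0 ∨ x0) ∧ F)
  step 2: (¬(T ∨ T) ∧ ¬(T ∨ T)) ∨ ¬((x0 ∨ x0) ∧ F)
  step 3: ¬(T ∨ T) ∨ ¬((x0 ∨ x0) ∧ F)
  step 4: (¬T ∧ ¬T) ∨ ¬((x0 ∨ x0) ∧ F)
  step 5: ¬T ∨ ¬((x0 ∨ x0) ∧ F)
  step 6: F ∨ ¬((x0 ∨ x0) ∧ F)
  step 7: ¬((x0 ∨ x0) ∧ F)
  step 8: ¬(x0 ∨ x0) ∨ ¬F
  step 9: (¬x0 ∧ ¬x0) ∨ ¬F
  step 10: ¬x0 ∨ ¬F
  step 11: ¬x0 ∨ T
  step 12: T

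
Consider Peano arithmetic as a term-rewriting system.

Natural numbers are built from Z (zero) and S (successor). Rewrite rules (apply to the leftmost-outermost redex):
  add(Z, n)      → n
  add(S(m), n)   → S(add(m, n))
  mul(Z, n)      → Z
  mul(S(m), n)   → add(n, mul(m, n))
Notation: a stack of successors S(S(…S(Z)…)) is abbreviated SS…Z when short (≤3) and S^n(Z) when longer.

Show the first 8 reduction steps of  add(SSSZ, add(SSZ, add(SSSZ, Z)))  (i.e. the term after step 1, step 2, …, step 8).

Answer: after 8 steps: S(S(S(S(S(S(add(SSZ, Z)))))))

Reduction:
  start: add(SSSZ, add(SSZ, add(SSSZ, Z)))
  [1] S(add(SSZ, add(SSZ, add(SSSZ, Z))))
  [2] S(S(add(SZ, add(SSZ, add(SSSZ, Z)))))
  [3] S(S(S(add(Z, add(SSZ, add(SSSZ, Z))))))
  [4] S(S(S(add(SSZ, add(SSSZ, Z)))))
  [5] S(S(S(S(add(SZ, add(SSSZ, Z))))))
  [6] S(S(S(S(S(add(Z, add(SSSZ, Z)))))))
  [7] S(S(S(S(S(add(SSSZ, Z))))))
  [8] S(S(S(S(S(S(add(SSZ, Z)))))))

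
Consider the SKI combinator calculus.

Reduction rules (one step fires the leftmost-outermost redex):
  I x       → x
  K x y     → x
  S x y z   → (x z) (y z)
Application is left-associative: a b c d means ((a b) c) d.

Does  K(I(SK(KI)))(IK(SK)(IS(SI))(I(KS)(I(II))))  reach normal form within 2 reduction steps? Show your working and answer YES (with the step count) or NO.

Answer: YES — reaches normal form SK(KI) in 2 ≤ 2 steps

Reduction:
  start: K(I(SK(KI)))(IK(SK)(IS(SI))(I(KS)(I(II))))
  step 1: I(SK(KI))
  step 2: SK(KI)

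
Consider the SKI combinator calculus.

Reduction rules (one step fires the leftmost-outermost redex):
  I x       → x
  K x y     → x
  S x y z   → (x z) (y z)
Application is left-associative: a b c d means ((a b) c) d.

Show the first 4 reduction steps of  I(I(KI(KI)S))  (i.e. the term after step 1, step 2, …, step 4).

Answer: after 4 steps: S

Working:
  start: I(I(KI(KI)S))
  →1  I(KI(KI)S)
  →2  KI(KI)S
  →3  IS
  →4  S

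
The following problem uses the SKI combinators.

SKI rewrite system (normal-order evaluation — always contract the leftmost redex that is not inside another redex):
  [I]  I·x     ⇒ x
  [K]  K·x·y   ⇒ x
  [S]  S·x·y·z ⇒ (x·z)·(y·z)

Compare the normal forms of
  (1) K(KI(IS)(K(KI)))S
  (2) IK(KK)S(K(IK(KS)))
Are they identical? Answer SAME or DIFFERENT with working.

Term A:
  start: K(KI(IS)(K(KI)))S
  [1] KI(IS)(K(KI))
  [2] I(K(KI))
  [3] K(KI)

Term B:
  start: IK(KK)S(K(IK(KS)))
  [1] K(KK)S(K(IK(KS)))
  [2] KK(K(IK(KS)))
  [3] K

Answer: DIFFERENT — A ⇓ K(KI), B ⇓ K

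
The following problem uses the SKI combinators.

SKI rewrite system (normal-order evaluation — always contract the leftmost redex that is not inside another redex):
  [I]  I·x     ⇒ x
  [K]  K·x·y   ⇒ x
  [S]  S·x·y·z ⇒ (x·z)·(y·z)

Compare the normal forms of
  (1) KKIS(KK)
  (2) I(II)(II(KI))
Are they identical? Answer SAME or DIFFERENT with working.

Answer: DIFFERENT — A ⇓ S, B ⇓ KI

Reduction:
Term A:
  start: KKIS(KK)
  →1  KS(KK)
  →2  S

Term B:
  start: I(II)(II(KI))
  →1  II(II(KI))
  →2  I(II(KI))
  →3  II(KI)
  →4  I(KI)
  →5  KI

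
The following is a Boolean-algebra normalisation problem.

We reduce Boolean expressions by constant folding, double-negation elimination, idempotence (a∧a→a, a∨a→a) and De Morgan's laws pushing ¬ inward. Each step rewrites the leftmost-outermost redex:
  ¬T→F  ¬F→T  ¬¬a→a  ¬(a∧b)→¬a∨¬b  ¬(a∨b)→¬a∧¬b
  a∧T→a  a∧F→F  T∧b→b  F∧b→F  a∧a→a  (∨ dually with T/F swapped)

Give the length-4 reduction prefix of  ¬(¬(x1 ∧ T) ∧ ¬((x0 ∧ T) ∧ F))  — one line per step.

Answer: after 4 steps: x1 ∨ ((x0 ∧ T) ∧ F)

Working:
  start: ¬(¬(x1 ∧ T) ∧ ¬((x0 ∧ T) ∧ F))
  [1] ¬¬(x1 ∧ T) ∨ ¬¬((x0 ∧ T) ∧ F)
  [2] (x1 ∧ T) ∨ ¬¬((x0 ∧ T) ∧ F)
  [3] x1 ∨ ¬¬((x0 ∧ T) ∧ F)
  [4] x1 ∨ ((x0 ∧ T) ∧ F)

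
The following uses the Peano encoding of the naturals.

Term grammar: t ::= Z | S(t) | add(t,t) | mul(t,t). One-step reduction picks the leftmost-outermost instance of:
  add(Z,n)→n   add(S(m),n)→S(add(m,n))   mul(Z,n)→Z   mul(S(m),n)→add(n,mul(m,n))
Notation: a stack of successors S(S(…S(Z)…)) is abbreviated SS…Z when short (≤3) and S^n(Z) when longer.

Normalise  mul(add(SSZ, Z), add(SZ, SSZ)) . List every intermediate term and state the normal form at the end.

  start: mul(add(SSZ, Z), add(SZ, SSZ))
  [1] mul(S(add(SZ, Z)), add(SZ, SSZ))
  [2] add(add(SZ, SSZ), mul(add(SZ, Z), add(SZ, SSZ)))
  [3] add(S(add(Z, SSZ)), mul(add(SZ, Z), add(SZ, SSZ)))
  [4] S(add(add(Z, SSZ), mul(add(SZ, Z), add(SZ, SSZ))))
  [5] S(add(SSZ, mul(add(SZ, Z), add(SZ, SSZ))))
  [6] S(S(add(SZ, mul(add(SZ, Z), add(SZ, SSZ)))))
  [7] S(S(S(add(Z, mul(add(SZ, Z), add(SZ, SSZ))))))
  [8] S(S(S(mul(add(SZ, Z), add(SZ, SSZ)))))
  [9] S(S(S(mul(S(add(Z, Z)), add(SZ, SSZ)))))
  [10] S(S(S(add(add(SZ, SSZ), mul(add(Z, Z), add(SZ, SSZ))))))
  [11] S(S(S(add(S(add(Z, SSZ)), mul(add(Z, Z), add(SZ, SSZ))))))
  [12] S(S(S(S(add(add(Z, SSZ), mul(add(Z, Z), add(SZ, SSZ)))))))
  [13] S(S(S(S(add(SSZ, mul(add(Z, Z), add(SZ, SSZ)))))))
  [14] S(S(S(S(S(add(SZ, mul(add(Z, Z), add(SZ, SSZ))))))))
  [15] S(S(S(S(S(S(add(Z, mul(add(Z, Z), add(SZ, SSZ)))))))))
  [16] S(S(S(S(S(S(mul(add(Z, Z), add(SZ, SSZ))))))))
  [17] S(S(S(S(S(S(mul(Z, add(SZ, SSZ))))))))
  [18] S^6(Z)

Answer: normal form = S^6(Z)  (in 18 steps)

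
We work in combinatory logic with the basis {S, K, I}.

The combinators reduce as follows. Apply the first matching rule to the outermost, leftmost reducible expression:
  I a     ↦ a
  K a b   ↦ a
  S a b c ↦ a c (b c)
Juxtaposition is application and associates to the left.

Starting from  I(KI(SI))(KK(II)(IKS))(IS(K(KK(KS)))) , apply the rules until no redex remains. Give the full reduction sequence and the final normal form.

Answer: normal form = KS  (in 6 steps)

Derivation:
  start: I(KI(SI))(KK(II)(IKS))(IS(K(KK(KS))))
  →1  KI(SI)(KK(II)(IKS))(IS(K(KK(KS))))
  →2  I(KK(II)(IKS))(IS(K(KK(KS))))
  →3  KK(II)(IKS)(IS(K(KK(KS))))
  →4  K(IKS)(IS(K(KK(KS))))
  →5  IKS
  →6  KS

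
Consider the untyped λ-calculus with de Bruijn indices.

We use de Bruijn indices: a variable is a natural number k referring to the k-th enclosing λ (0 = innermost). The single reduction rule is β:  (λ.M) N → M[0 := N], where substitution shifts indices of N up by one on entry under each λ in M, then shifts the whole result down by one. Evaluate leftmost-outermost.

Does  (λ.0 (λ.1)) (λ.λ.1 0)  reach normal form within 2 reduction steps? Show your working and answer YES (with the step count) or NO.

Answer: NO — after 2 steps the term is λ.(λ.λ.λ.1 0) 0, not yet normal

Working:
  start: (λ.0 (λ.1)) (λ.λ.1 0)
  →1  (λ.λ.1 0) (λ.λ.λ.1 0)
  →2  λ.(λ.λ.λ.1 0) 0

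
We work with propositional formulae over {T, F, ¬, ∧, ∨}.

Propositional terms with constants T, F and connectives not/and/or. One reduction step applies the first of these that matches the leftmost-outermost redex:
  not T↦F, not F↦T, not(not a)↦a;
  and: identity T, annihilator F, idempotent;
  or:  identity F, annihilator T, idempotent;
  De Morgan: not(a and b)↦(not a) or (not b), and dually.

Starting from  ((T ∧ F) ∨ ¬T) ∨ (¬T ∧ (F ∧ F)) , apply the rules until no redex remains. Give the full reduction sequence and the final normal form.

  start: ((T ∧ F) ∨ ¬T) ∨ (¬T ∧ (F ∧ F))
  →1  (F ∨ ¬T) ∨ (¬T ∧ (F ∧ F))
  →2  ¬T ∨ (¬T ∧ (F ∧ F))
  →3  F ∨ (¬T ∧ (F ∧ F))
  →4  ¬T ∧ (F ∧ F)
  →5  F ∧ (F ∧ F)
  →6  F

Answer: normal form = F  (in 6 steps)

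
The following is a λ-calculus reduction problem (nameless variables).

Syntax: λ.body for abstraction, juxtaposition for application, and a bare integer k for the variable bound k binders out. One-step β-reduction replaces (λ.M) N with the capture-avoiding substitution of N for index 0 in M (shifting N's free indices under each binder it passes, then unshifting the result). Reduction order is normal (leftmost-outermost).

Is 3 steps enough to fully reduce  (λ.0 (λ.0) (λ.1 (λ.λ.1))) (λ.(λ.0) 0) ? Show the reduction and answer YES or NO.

  start: (λ.0 (λ.0) (λ.1 (λ.λ.1))) (λ.(λ.0) 0)
  [1] (λ.(λ.0) 0) (λ.0) (λ.(λ.(λ.0) 0) (λ.λ.1))
  [2] (λ.0) (λ.0) (λ.(λ.(λ.0) 0) (λ.λ.1))
  [3] (λ.0) (λ.(λ.(λ.0) 0) (λ.λ.1))

Answer: NO — after 3 steps the term is (λ.0) (λ.(λ.(λ.0) 0) (λ.λ.1)), not yet normal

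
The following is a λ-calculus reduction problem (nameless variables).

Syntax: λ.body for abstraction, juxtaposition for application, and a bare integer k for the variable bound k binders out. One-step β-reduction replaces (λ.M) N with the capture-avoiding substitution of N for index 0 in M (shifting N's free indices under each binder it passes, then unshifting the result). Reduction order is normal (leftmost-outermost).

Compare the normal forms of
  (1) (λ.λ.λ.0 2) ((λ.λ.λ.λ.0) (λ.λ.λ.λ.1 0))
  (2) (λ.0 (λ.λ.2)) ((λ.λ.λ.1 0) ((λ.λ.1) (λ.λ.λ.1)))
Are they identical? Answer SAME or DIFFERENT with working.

Answer: DIFFERENT — A ⇓ λ.λ.0 (λ.λ.λ.0), B ⇓ λ.λ.λ.λ.1 0

Working:
Term A:
  start: (λ.λ.λ.0 2) ((λ.λ.λ.λ.0) (λ.λ.λ.λ.1 0))
  [1] λ.λ.0 ((λ.λ.λ.λ.0) (λ.λ.λ.λ.1 0))
  [2] λ.λ.0 (λ.λ.λ.0)

Term B:
  start: (λ.0 (λ.λ.2)) ((λ.λ.λ.1 0) ((λ.λ.1) (λ.λ.λ.1)))
  [1] (λ.λ.λ.1 0) ((λ.λ.1) (λ.λ.λ.1)) (λ.λ.(λ.λ.λ.1 0) ((λ.λ.1) (λ.λ.λ.1)))
  [2] (λ.λ.1 0) (λ.λ.(λ.λ.λ.1 0) ((λ.λ.1) (λ.λ.λ.1)))
  [3] λ.(λ.λ.(λ.λ.λ.1 0) ((λ.λ.1) (λ.λ.λ.1))) 0
  [4] λ.λ.(λ.λ.λ.1 0) ((λ.λ.1) (λ.λ.λ.1))
  [5] λ.λ.λ.λ.1 0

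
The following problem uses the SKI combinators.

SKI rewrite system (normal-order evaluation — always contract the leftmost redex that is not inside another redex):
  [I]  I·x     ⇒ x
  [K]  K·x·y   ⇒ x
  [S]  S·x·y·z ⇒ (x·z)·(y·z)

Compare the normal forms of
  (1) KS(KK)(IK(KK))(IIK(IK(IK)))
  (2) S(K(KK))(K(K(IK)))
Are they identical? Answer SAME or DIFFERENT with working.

Term A:
  start: KS(KK)(IK(KK))(IIK(IK(IK)))
  [1] S(IK(KK))(IIK(IK(IK)))
  [2] S(K(KK))(IIK(IK(IK)))
  [3] S(K(KK))(IK(IK(IK)))
  [4] S(K(KK))(K(IK(IK)))
  [5] S(K(KK))(K(K(IK)))
  [6] S(K(KK))(K(KK))

Term B:
  start: S(K(KK))(K(K(IK)))
  [1] S(K(KK))(K(KK))

Answer: SAME — A ⇓ S(K(KK))(K(KK)), B ⇓ S(K(KK))(K(KK))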